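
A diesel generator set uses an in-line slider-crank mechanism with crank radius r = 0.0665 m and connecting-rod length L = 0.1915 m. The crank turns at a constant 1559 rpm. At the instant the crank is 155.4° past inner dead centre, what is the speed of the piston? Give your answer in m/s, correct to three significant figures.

ω = 2π·1559/60 = 163.3 rad/s
For an in-line slider-crank, x = r cosθ + √(L² − r² sin²θ), so v = −rω sinθ·[1 + r cosθ/√(L² − r² sin²θ)].
With r = 0.0665 m, L = 0.1915 m, θ = 155.4°: √(L² − r² sin²θ) = 0.18949 m.
v = −0.0665·163.3·0.41628·[1 + 0.0665·-0.90924/0.18949] = -3.0773 m/s.
|v| = 3.0773 m/s.

3.08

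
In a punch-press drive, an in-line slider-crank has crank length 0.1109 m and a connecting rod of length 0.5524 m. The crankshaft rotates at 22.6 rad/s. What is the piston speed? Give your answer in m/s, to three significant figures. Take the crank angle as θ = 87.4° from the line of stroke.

2.53

ω = 22.6 rad/s
For an in-line slider-crank, x = r cosθ + √(L² − r² sin²θ), so v = −rω sinθ·[1 + r cosθ/√(L² − r² sin²θ)].
With r = 0.1109 m, L = 0.5524 m, θ = 87.4°: √(L² − r² sin²θ) = 0.54118 m.
v = −0.1109·22.6·0.99897·[1 + 0.1109·0.04536/0.54118] = -2.527 m/s.
|v| = 2.527 m/s.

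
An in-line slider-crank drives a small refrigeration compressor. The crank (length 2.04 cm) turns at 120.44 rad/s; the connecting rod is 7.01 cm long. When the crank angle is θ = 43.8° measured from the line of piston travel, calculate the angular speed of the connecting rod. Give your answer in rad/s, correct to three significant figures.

ω = 120.4 rad/s
The rod makes angle φ with the slider axis where L sinφ = r sinθ; differentiating, L cosφ·φ̇ = r ω cosθ.
L cosφ = √(L² − r² sin²θ) = 0.068663 m.
|ω_rod| = r ω |cosθ| / √(L² − r² sin²θ) = 0.0204·120.4·0.72176/0.068663 = 25.827 rad/s.

25.8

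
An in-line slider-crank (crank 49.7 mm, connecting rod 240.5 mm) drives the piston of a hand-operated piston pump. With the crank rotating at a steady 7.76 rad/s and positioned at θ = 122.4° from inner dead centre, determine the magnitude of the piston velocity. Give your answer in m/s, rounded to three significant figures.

0.289

ω = 7.76 rad/s
For an in-line slider-crank, x = r cosθ + √(L² − r² sin²θ), so v = −rω sinθ·[1 + r cosθ/√(L² − r² sin²θ)].
With r = 0.0497 m, L = 0.2405 m, θ = 122.4°: √(L² − r² sin²θ) = 0.23681 m.
v = −0.0497·7.76·0.84433·[1 + 0.0497·-0.53583/0.23681] = -0.28901 m/s.
|v| = 0.28901 m/s.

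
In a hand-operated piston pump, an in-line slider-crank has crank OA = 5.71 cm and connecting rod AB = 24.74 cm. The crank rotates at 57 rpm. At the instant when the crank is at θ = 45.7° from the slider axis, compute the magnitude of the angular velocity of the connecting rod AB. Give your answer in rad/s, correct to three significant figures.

ω = 5.969 rad/s (converted from 57 rpm).
The rod makes angle φ with the slider axis where L sinφ = r sinθ; differentiating, L cosφ·φ̇ = r ω cosθ.
L cosφ = √(L² − r² sin²θ) = 0.244 m.
|ω_rod| = r ω |cosθ| / √(L² − r² sin²θ) = 0.0571·5.969·0.69842/0.244 = 0.97558 rad/s.

0.976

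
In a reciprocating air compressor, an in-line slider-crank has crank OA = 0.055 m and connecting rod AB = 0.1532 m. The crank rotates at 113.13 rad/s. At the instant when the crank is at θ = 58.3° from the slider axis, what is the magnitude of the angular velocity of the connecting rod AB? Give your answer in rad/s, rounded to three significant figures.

22.4

ω = 113.1 rad/s
The rod makes angle φ with the slider axis where L sinφ = r sinθ; differentiating, L cosφ·φ̇ = r ω cosθ.
L cosφ = √(L² − r² sin²θ) = 0.14588 m.
|ω_rod| = r ω |cosθ| / √(L² − r² sin²θ) = 0.055·113.1·0.52547/0.14588 = 22.413 rad/s.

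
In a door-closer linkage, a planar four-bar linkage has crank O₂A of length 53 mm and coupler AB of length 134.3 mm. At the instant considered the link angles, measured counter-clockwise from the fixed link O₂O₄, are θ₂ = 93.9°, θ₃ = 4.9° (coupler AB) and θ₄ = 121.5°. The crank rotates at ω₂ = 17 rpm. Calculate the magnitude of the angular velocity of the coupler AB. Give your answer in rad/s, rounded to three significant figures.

ω₂ = 1.78 rad/s (from 17 rpm).
Differentiating the loop-closure r₂e^{iθ₂}+r₃e^{iθ₃}=r₁+r₄e^{iθ₄} gives r₂ω₂e^{iθ₂}+r₃ω₃e^{iθ₃}=r₄ω₄e^{iθ₄}.
Eliminating the other unknown: ω₃ = r₂ω₂ sin(θ₄−θ₂) / [r₃ sin(θ₃−θ₄)].
Numerator sine = +0.46330; denominator sine = -0.89415.
Result = 0.053·1.78·(+0.46330) / (0.1343·(-0.89415)) = -0.36402 rad/s; magnitude 0.36402 rad/s.

0.364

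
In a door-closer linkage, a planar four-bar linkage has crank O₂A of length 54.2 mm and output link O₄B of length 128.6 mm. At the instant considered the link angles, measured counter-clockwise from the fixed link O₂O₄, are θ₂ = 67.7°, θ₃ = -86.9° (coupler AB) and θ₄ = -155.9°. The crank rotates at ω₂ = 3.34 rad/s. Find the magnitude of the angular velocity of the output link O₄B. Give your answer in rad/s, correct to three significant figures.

ω₂ = 3.34 rad/s
Differentiating the loop-closure r₂e^{iθ₂}+r₃e^{iθ₃}=r₁+r₄e^{iθ₄} gives r₂ω₂e^{iθ₂}+r₃ω₃e^{iθ₃}=r₄ω₄e^{iθ₄}.
Eliminating the other unknown: ω₄ = r₂ω₂ sin(θ₂−θ₃) / [r₄ sin(θ₄−θ₃)].
Numerator sine = +0.42894; denominator sine = -0.93358.
Result = 0.0542·3.34·(+0.42894) / (0.1286·(-0.93358)) = -0.64676 rad/s; magnitude 0.64676 rad/s.

0.647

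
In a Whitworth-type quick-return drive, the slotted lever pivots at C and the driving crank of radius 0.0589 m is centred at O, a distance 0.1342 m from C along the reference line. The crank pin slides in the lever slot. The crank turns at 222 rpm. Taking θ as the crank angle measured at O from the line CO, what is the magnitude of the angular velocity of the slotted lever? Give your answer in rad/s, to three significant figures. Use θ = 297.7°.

5.76

ω = 23.25 rad/s (from 222 rpm).
Crank pin A relative to C: A = (d + r cosθ, r sinθ); lever angle φ = atan2(r sinθ, d + r cosθ).
Differentiating tanφ: φ̇ = rω(d cosθ + r)/(d² + r² + 2dr cosθ).
d² + r² + 2dr cosθ = |CA|² = 0.0288274 m²;  d cosθ + r = +0.12128 m.
|ω_lever| = |0.0589·23.25·+0.12128| / 0.0288274 = 5.7609 rad/s.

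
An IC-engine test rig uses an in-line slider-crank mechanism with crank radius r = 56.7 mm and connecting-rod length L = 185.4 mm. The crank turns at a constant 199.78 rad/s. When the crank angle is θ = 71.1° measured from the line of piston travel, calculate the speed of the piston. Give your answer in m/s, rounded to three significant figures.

ω = 199.8 rad/s
For an in-line slider-crank, x = r cosθ + √(L² − r² sin²θ), so v = −rω sinθ·[1 + r cosθ/√(L² − r² sin²θ)].
With r = 0.0567 m, L = 0.1854 m, θ = 71.1°: √(L² − r² sin²θ) = 0.17747 m.
v = −0.0567·199.8·0.94609·[1 + 0.0567·0.32392/0.17747] = -11.826 m/s.
|v| = 11.826 m/s.

11.8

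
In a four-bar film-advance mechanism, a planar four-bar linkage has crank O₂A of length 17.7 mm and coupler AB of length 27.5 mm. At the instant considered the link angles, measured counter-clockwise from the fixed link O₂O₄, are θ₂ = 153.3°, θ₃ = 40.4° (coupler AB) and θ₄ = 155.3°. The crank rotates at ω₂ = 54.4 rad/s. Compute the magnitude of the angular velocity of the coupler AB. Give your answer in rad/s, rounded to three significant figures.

1.35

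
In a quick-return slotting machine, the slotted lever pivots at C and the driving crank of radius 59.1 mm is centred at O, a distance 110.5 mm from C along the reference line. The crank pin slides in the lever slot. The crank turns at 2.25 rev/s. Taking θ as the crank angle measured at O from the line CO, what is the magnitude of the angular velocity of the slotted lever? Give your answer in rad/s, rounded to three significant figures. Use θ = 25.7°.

4.83

ω = 14.14 rad/s (from 2.25 rev/s).
Crank pin A relative to C: A = (d + r cosθ, r sinθ); lever angle φ = atan2(r sinθ, d + r cosθ).
Differentiating tanφ: φ̇ = rω(d cosθ + r)/(d² + r² + 2dr cosθ).
d² + r² + 2dr cosθ = |CA|² = 0.0274721 m²;  d cosθ + r = +0.15867 m.
|ω_lever| = |0.0591·14.14·+0.15867| / 0.0274721 = 4.8256 rad/s.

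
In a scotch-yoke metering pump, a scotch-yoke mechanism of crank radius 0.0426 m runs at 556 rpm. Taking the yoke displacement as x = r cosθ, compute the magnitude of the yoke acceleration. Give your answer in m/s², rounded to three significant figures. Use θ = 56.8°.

79.1

ω = 58.22 rad/s (from 556 rpm).
x = r cosθ ⇒ ẍ = −rω² cosθ (ω constant).
|a| = rω²|cosθ| = 0.0426·(58.22)²·|cos 56.8°| = 79.077 m/s².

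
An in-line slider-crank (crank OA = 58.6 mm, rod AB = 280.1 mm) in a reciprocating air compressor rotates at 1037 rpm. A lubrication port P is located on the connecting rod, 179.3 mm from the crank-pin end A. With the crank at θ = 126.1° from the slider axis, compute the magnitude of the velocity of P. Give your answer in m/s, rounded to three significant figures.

4.92

ω = 108.6 rad/s.  Crank-pin speed |V_A| = rω = 6.3636 m/s, perpendicular to OA.
Rod angle: sinφ = −(r/L) sinθ ⇒ φ = -9.732°; ω_rod = −rω cosθ/√(L²−r²sin²θ) = +13.581 rad/s.
V_P = V_A + ω_rod × AP, with AP = 0.1793 m along the rod.
Components: V_Px = −rω sinθ − a·ω_rod·sinφ = -4.7301 m/s;  V_Py = rω cosθ + a·ω_rod·cosφ = -1.3493 m/s.
|V_P| = √(V_Px² + V_Py²) = 4.9188 m/s.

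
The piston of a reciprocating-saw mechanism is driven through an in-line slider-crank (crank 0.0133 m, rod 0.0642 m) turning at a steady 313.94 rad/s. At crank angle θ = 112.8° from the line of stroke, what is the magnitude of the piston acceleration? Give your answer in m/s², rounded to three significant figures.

700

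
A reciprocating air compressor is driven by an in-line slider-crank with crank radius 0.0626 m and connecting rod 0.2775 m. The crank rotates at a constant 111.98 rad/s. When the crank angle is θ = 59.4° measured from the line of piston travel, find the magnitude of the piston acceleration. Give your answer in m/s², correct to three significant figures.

314

ω = 112 rad/s
x(θ) = r cosθ + √(L² − r² sin²θ); with ω constant, a = ω²·d²x/dθ².
d²x/dθ² = −r cosθ − r²(cos2θ)/√u − r⁴ sin²2θ/(4u^{3/2}),  u = L² − r² sin²θ = 0.0741029 m².
Substituting r = 0.0626 m, L = 0.2775 m, θ = 59.4°: d²x/dθ² = -0.025077 m.
a = ω²·d²x/dθ² = (112)²·(-0.025077) = -314.45 m/s²;  |a| = 314.45 m/s².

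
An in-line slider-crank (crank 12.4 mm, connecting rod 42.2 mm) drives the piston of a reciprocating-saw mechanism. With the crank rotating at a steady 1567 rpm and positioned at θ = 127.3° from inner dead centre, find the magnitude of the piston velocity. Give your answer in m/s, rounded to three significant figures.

ω = 2π·1567/60 = 164.1 rad/s
For an in-line slider-crank, x = r cosθ + √(L² − r² sin²θ), so v = −rω sinθ·[1 + r cosθ/√(L² − r² sin²θ)].
With r = 0.0124 m, L = 0.0422 m, θ = 127.3°: √(L² − r² sin²θ) = 0.041031 m.
v = −0.0124·164.1·0.79547·[1 + 0.0124·-0.60599/0.041031] = -1.3222 m/s.
|v| = 1.3222 m/s.

1.32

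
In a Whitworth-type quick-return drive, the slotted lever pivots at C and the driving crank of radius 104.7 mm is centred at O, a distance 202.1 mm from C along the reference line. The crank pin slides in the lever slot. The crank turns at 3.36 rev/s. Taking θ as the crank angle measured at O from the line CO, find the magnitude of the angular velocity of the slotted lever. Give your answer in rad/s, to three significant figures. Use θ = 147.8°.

9.16

ω = 21.11 rad/s (from 3.36 rev/s).
Crank pin A relative to C: A = (d + r cosθ, r sinθ); lever angle φ = atan2(r sinθ, d + r cosθ).
Differentiating tanφ: φ̇ = rω(d cosθ + r)/(d² + r² + 2dr cosθ).
d² + r² + 2dr cosθ = |CA|² = 0.0159958 m²;  d cosθ + r = -0.066316 m.
|ω_lever| = |0.1047·21.11·-0.066316| / 0.0159958 = 9.1638 rad/s.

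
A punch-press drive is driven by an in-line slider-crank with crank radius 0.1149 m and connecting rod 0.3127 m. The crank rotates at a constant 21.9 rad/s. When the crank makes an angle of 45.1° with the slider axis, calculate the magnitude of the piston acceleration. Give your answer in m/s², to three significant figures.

ω = 21.9 rad/s
x(θ) = r cosθ + √(L² − r² sin²θ); with ω constant, a = ω²·d²x/dθ².
d²x/dθ² = −r cosθ − r²(cos2θ)/√u − r⁴ sin²2θ/(4u^{3/2}),  u = L² − r² sin²θ = 0.0911572 m².
Substituting r = 0.1149 m, L = 0.3127 m, θ = 45.1°: d²x/dθ² = -0.082535 m.
a = ω²·d²x/dθ² = (21.9)²·(-0.082535) = -39.585 m/s²;  |a| = 39.585 m/s².

39.6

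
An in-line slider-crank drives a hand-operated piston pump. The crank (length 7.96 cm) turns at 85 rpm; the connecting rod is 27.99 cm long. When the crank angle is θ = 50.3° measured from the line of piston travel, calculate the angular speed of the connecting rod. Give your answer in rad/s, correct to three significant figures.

1.66

ω = 8.901 rad/s (converted from 85 rpm).
The rod makes angle φ with the slider axis where L sinφ = r sinθ; differentiating, L cosφ·φ̇ = r ω cosθ.
L cosφ = √(L² − r² sin²θ) = 0.27312 m.
|ω_rod| = r ω |cosθ| / √(L² − r² sin²θ) = 0.0796·8.901·0.63877/0.27312 = 1.6571 rad/s.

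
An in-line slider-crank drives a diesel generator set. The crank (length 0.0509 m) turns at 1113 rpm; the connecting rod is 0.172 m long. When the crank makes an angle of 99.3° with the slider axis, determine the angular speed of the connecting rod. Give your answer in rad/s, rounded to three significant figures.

ω = 116.6 rad/s (converted from 1113 rpm).
The rod makes angle φ with the slider axis where L sinφ = r sinθ; differentiating, L cosφ·φ̇ = r ω cosθ.
L cosφ = √(L² − r² sin²θ) = 0.1645 m.
|ω_rod| = r ω |cosθ| / √(L² − r² sin²θ) = 0.0509·116.6·0.16160/0.1645 = 5.828 rad/s.

5.83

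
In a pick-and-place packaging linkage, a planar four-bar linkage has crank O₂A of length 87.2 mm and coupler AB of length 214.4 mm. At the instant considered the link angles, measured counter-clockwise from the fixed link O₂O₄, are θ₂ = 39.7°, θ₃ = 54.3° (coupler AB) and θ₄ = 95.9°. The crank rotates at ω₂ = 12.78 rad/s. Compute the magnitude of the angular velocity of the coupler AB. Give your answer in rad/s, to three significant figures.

6.51

ω₂ = 12.78 rad/s
Differentiating the loop-closure r₂e^{iθ₂}+r₃e^{iθ₃}=r₁+r₄e^{iθ₄} gives r₂ω₂e^{iθ₂}+r₃ω₃e^{iθ₃}=r₄ω₄e^{iθ₄}.
Eliminating the other unknown: ω₃ = r₂ω₂ sin(θ₄−θ₂) / [r₃ sin(θ₃−θ₄)].
Numerator sine = +0.83098; denominator sine = -0.66393.
Result = 0.0872·12.78·(+0.83098) / (0.2144·(-0.66393)) = -6.5057 rad/s; magnitude 6.5057 rad/s.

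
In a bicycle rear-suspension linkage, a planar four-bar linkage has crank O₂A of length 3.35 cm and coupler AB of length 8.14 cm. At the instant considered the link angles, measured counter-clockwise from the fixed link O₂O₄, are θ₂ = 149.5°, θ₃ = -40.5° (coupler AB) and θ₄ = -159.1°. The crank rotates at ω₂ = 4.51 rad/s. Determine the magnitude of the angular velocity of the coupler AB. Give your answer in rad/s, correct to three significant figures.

ω₂ = 4.51 rad/s
Differentiating the loop-closure r₂e^{iθ₂}+r₃e^{iθ₃}=r₁+r₄e^{iθ₄} gives r₂ω₂e^{iθ₂}+r₃ω₃e^{iθ₃}=r₄ω₄e^{iθ₄}.
Eliminating the other unknown: ω₃ = r₂ω₂ sin(θ₄−θ₂) / [r₃ sin(θ₃−θ₄)].
Numerator sine = +0.78152; denominator sine = +0.87798.
Result = 0.0335·4.51·(+0.78152) / (0.0814·(+0.87798)) = +1.6522 rad/s; magnitude 1.6522 rad/s.

1.65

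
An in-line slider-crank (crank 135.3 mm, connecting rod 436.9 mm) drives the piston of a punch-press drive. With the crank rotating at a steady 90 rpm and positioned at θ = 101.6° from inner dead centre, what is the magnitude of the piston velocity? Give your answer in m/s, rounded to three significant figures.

1.17

ω = 2π·90/60 = 9.425 rad/s
For an in-line slider-crank, x = r cosθ + √(L² − r² sin²θ), so v = −rω sinθ·[1 + r cosθ/√(L² − r² sin²θ)].
With r = 0.1353 m, L = 0.4369 m, θ = 101.6°: √(L² − r² sin²θ) = 0.41631 m.
v = −0.1353·9.425·0.97958·[1 + 0.1353·-0.20108/0.41631] = -1.1675 m/s.
|v| = 1.1675 m/s.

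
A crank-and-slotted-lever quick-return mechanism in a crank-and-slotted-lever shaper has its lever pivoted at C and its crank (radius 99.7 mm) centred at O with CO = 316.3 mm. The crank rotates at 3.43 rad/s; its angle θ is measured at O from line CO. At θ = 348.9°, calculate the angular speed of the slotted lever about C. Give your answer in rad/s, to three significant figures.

0.816

ω = 3.43 rad/s
Crank pin A relative to C: A = (d + r cosθ, r sinθ); lever angle φ = atan2(r sinθ, d + r cosθ).
Differentiating tanφ: φ̇ = rω(d cosθ + r)/(d² + r² + 2dr cosθ).
d² + r² + 2dr cosθ = |CA|² = 0.171876 m²;  d cosθ + r = +0.41008 m.
|ω_lever| = |0.0997·3.43·+0.41008| / 0.171876 = 0.81592 rad/s.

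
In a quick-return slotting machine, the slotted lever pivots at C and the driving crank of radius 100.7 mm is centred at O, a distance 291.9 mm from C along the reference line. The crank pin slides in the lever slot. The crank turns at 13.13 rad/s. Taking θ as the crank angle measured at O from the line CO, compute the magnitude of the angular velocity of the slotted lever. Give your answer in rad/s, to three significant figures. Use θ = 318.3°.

3.03

ω = 13.13 rad/s
Crank pin A relative to C: A = (d + r cosθ, r sinθ); lever angle φ = atan2(r sinθ, d + r cosθ).
Differentiating tanφ: φ̇ = rω(d cosθ + r)/(d² + r² + 2dr cosθ).
d² + r² + 2dr cosθ = |CA|² = 0.13924 m²;  d cosθ + r = +0.31864 m.
|ω_lever| = |0.1007·13.13·+0.31864| / 0.13924 = 3.0258 rad/s.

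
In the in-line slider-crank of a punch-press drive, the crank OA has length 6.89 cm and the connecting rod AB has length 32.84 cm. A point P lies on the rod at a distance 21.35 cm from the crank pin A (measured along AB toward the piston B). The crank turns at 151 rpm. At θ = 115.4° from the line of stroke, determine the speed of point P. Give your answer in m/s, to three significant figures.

0.940

ω = 15.81 rad/s.  Crank-pin speed |V_A| = rω = 1.0895 m/s, perpendicular to OA.
Rod angle: sinφ = −(r/L) sinθ ⇒ φ = -10.925°; ω_rod = −rω cosθ/√(L²−r²sin²θ) = +1.4493 rad/s.
V_P = V_A + ω_rod × AP, with AP = 0.2135 m along the rod.
Components: V_Px = −rω sinθ − a·ω_rod·sinφ = -0.92553 m/s;  V_Py = rω cosθ + a·ω_rod·cosφ = -0.16351 m/s.
|V_P| = √(V_Px² + V_Py²) = 0.93987 m/s.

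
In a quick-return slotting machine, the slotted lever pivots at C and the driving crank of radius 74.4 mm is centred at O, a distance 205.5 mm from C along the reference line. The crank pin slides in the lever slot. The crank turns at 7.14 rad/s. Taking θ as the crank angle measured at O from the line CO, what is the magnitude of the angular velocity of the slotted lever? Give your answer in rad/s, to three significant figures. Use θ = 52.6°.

ω = 7.14 rad/s
Crank pin A relative to C: A = (d + r cosθ, r sinθ); lever angle φ = atan2(r sinθ, d + r cosθ).
Differentiating tanφ: φ̇ = rω(d cosθ + r)/(d² + r² + 2dr cosθ).
d² + r² + 2dr cosθ = |CA|² = 0.0663382 m²;  d cosθ + r = +0.19922 m.
|ω_lever| = |0.0744·7.14·+0.19922| / 0.0663382 = 1.5953 rad/s.

1.60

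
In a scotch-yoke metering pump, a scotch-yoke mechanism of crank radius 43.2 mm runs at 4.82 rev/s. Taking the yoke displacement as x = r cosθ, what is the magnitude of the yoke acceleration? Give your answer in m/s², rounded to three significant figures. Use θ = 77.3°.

ω = 30.28 rad/s (from 4.82 rev/s).
x = r cosθ ⇒ ẍ = −rω² cosθ (ω constant).
|a| = rω²|cosθ| = 0.0432·(30.28)²·|cos 77.3°| = 8.7108 m/s².

8.71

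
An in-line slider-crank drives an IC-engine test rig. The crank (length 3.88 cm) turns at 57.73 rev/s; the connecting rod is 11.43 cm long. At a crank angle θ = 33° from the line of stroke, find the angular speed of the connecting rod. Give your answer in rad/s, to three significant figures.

105

ω = 362.7 rad/s (converted from 57.73 rev/s).
The rod makes angle φ with the slider axis where L sinφ = r sinθ; differentiating, L cosφ·φ̇ = r ω cosθ.
L cosφ = √(L² − r² sin²θ) = 0.11233 m.
|ω_rod| = r ω |cosθ| / √(L² − r² sin²θ) = 0.0388·362.7·0.83867/0.11233 = 105.08 rad/s.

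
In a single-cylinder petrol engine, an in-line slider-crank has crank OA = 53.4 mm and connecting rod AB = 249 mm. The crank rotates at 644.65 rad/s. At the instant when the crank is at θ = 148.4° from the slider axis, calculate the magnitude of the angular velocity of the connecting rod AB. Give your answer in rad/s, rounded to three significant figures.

ω = 644.6 rad/s
The rod makes angle φ with the slider axis where L sinφ = r sinθ; differentiating, L cosφ·φ̇ = r ω cosθ.
L cosφ = √(L² − r² sin²θ) = 0.24742 m.
|ω_rod| = r ω |cosθ| / √(L² − r² sin²θ) = 0.0534·644.6·0.85173/0.24742 = 118.5 rad/s.

119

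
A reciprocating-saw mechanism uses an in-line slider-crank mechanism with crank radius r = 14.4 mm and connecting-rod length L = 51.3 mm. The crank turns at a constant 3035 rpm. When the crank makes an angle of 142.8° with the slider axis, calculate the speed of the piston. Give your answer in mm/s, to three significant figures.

2140

ω = 2π·3035/60 = 317.8 rad/s
For an in-line slider-crank, x = r cosθ + √(L² − r² sin²θ), so v = −rω sinθ·[1 + r cosθ/√(L² − r² sin²θ)].
With r = 0.0144 m, L = 0.0513 m, θ = 142.8°: √(L² − r² sin²θ) = 0.050556 m.
v = −0.0144·317.8·0.60460·[1 + 0.0144·-0.79653/0.050556] = -2.1393 m/s.
|v| = 2.1393 m/s = 2139.3 mm/s.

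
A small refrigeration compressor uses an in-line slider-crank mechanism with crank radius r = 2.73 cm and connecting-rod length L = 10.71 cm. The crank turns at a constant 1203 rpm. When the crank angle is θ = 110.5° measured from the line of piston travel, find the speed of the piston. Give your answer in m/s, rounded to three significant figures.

ω = 2π·1203/60 = 126 rad/s
For an in-line slider-crank, x = r cosθ + √(L² − r² sin²θ), so v = −rω sinθ·[1 + r cosθ/√(L² − r² sin²θ)].
With r = 0.0273 m, L = 0.1071 m, θ = 110.5°: √(L² − r² sin²θ) = 0.104 m.
v = −0.0273·126·0.93667·[1 + 0.0273·-0.35021/0.104] = -2.9253 m/s.
|v| = 2.9253 m/s.

2.93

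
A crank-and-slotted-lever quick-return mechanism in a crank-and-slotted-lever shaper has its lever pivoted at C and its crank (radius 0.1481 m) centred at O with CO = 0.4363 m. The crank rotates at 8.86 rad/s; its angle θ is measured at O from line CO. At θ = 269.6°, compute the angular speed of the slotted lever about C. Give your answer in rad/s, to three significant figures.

0.900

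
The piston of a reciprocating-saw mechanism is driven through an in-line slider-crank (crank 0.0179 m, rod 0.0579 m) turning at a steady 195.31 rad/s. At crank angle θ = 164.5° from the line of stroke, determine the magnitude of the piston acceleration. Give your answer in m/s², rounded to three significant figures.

ω = 195.3 rad/s
x(θ) = r cosθ + √(L² − r² sin²θ); with ω constant, a = ω²·d²x/dθ².
d²x/dθ² = −r cosθ − r²(cos2θ)/√u − r⁴ sin²2θ/(4u^{3/2}),  u = L² − r² sin²θ = 0.00332953 m².
Substituting r = 0.0179 m, L = 0.0579 m, θ = 164.5°: d²x/dθ² = +0.012454 m.
a = ω²·d²x/dθ² = (195.3)²·(+0.012454) = +475.06 m/s²;  |a| = 475.06 m/s².

475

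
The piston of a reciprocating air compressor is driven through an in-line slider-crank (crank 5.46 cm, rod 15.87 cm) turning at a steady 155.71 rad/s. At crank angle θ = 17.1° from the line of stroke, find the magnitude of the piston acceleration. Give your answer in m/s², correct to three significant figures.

ω = 155.7 rad/s
x(θ) = r cosθ + √(L² − r² sin²θ); with ω constant, a = ω²·d²x/dθ².
d²x/dθ² = −r cosθ − r²(cos2θ)/√u − r⁴ sin²2θ/(4u^{3/2}),  u = L² − r² sin²θ = 0.0249279 m².
Substituting r = 0.0546 m, L = 0.1587 m, θ = 17.1°: d²x/dθ² = -0.067981 m.
a = ω²·d²x/dθ² = (155.7)²·(-0.067981) = -1648.2 m/s²;  |a| = 1648.2 m/s².

1650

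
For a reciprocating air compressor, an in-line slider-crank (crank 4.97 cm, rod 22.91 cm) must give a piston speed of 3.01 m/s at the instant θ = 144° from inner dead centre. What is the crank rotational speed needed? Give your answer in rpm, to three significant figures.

1200

For an in-line slider-crank, |v_piston| = rω|sinθ|·[1 + r cosθ/√(L² − r² sin²θ)].
With r = 0.0497 m, L = 0.2291 m, θ = 144°: the bracketed kinematic factor |dx/dθ| = 0.024044 m.
ω = v/|dx/dθ| = 3.01/0.024044 = 125.19 rad/s.
N = 60ω/(2π) = 1195.5 rpm.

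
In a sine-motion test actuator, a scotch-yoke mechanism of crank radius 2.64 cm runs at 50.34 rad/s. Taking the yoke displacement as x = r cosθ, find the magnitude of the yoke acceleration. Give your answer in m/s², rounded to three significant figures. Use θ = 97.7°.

ω = 50.34 rad/s
x = r cosθ ⇒ ẍ = −rω² cosθ (ω constant).
|a| = rω²|cosθ| = 0.0264·(50.34)²·|cos 97.7°| = 8.9638 m/s².

8.96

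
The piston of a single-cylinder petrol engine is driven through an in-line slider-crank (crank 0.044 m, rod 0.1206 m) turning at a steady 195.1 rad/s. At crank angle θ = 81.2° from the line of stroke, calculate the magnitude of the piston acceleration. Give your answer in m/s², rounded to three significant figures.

366

ω = 195.1 rad/s
x(θ) = r cosθ + √(L² − r² sin²θ); with ω constant, a = ω²·d²x/dθ².
d²x/dθ² = −r cosθ − r²(cos2θ)/√u − r⁴ sin²2θ/(4u^{3/2}),  u = L² − r² sin²θ = 0.0126537 m².
Substituting r = 0.044 m, L = 0.1206 m, θ = 81.2°: d²x/dθ² = +0.0096135 m.
a = ω²·d²x/dθ² = (195.1)²·(+0.0096135) = +365.93 m/s²;  |a| = 365.93 m/s².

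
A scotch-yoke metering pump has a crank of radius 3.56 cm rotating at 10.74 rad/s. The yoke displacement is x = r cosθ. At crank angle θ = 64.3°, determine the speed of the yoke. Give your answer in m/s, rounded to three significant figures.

0.345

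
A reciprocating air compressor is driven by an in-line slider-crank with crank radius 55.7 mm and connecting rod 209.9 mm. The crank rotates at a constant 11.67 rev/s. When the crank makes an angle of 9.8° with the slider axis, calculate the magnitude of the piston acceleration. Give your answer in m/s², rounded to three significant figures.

ω = 2π·11.7 = 73.32 rad/s
x(θ) = r cosθ + √(L² − r² sin²θ); with ω constant, a = ω²·d²x/dθ².
d²x/dθ² = −r cosθ − r²(cos2θ)/√u − r⁴ sin²2θ/(4u^{3/2}),  u = L² − r² sin²θ = 0.0439681 m².
Substituting r = 0.0557 m, L = 0.2099 m, θ = 9.8°: d²x/dθ² = -0.068855 m.
a = ω²·d²x/dθ² = (73.32)²·(-0.068855) = -370.2 m/s²;  |a| = 370.2 m/s².

370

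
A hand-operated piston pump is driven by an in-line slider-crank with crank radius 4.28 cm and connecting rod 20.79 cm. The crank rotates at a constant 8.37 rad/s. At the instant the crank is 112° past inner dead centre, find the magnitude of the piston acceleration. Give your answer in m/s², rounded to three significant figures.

ω = 8.37 rad/s
x(θ) = r cosθ + √(L² − r² sin²θ); with ω constant, a = ω²·d²x/dθ².
d²x/dθ² = −r cosθ − r²(cos2θ)/√u − r⁴ sin²2θ/(4u^{3/2}),  u = L² − r² sin²θ = 0.0416476 m².
Substituting r = 0.0428 m, L = 0.2079 m, θ = 112°: d²x/dθ² = +0.022442 m.
a = ω²·d²x/dθ² = (8.37)²·(+0.022442) = +1.5722 m/s²;  |a| = 1.5722 m/s².

1.57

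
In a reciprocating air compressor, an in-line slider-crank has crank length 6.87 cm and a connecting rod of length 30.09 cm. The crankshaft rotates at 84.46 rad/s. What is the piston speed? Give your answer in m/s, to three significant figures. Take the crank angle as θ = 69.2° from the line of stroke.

ω = 84.46 rad/s
For an in-line slider-crank, x = r cosθ + √(L² − r² sin²θ), so v = −rω sinθ·[1 + r cosθ/√(L² − r² sin²θ)].
With r = 0.0687 m, L = 0.3009 m, θ = 69.2°: √(L² − r² sin²θ) = 0.29397 m.
v = −0.0687·84.46·0.93483·[1 + 0.0687·0.35511/0.29397] = -5.8744 m/s.
|v| = 5.8744 m/s.

5.87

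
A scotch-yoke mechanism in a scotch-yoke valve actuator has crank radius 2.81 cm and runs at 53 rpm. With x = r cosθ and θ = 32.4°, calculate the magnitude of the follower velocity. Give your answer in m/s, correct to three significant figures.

ω = 5.55 rad/s (from 53 rpm).
x = r cosθ ⇒ ẋ = −rω sinθ.
|v| = rω|sinθ| = 0.0281·5.55·|sin 32.4°| = 0.083567 m/s.

0.0836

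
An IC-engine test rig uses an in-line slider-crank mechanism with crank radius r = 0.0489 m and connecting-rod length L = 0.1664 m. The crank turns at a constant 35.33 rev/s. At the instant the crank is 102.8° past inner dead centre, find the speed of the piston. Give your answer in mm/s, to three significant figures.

ω = 2π·35.3 = 222 rad/s
For an in-line slider-crank, x = r cosθ + √(L² − r² sin²θ), so v = −rω sinθ·[1 + r cosθ/√(L² − r² sin²θ)].
With r = 0.0489 m, L = 0.1664 m, θ = 102.8°: √(L² − r² sin²θ) = 0.15942 m.
v = −0.0489·222·0.97515·[1 + 0.0489·-0.22155/0.15942] = -9.866 m/s.
|v| = 9.866 m/s = 9866 mm/s.

9870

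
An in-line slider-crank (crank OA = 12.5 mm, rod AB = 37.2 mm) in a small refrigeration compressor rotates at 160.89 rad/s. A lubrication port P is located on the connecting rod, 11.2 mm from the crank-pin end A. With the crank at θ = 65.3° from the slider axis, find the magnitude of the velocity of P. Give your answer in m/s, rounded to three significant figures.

ω = 160.9 rad/s.  Crank-pin speed |V_A| = rω = 2.0111 m/s, perpendicular to OA.
Rod angle: sinφ = −(r/L) sinθ ⇒ φ = -17.775°; ω_rod = −rω cosθ/√(L²−r²sin²θ) = -23.723 rad/s.
V_P = V_A + ω_rod × AP, with AP = 0.0112 m along the rod.
Components: V_Px = −rω sinθ − a·ω_rod·sinφ = -1.9082 m/s;  V_Py = rω cosθ + a·ω_rod·cosφ = +0.58736 m/s.
|V_P| = √(V_Px² + V_Py²) = 1.9966 m/s.

2.00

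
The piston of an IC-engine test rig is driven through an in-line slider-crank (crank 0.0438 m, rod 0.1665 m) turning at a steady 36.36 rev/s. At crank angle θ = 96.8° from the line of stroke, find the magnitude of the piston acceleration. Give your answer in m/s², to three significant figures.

ω = 2π·36.4 = 228.5 rad/s
x(θ) = r cosθ + √(L² − r² sin²θ); with ω constant, a = ω²·d²x/dθ².
d²x/dθ² = −r cosθ − r²(cos2θ)/√u − r⁴ sin²2θ/(4u^{3/2}),  u = L² − r² sin²θ = 0.0258307 m².
Substituting r = 0.0438 m, L = 0.1665 m, θ = 96.8°: d²x/dθ² = +0.016776 m.
a = ω²·d²x/dθ² = (228.5)²·(+0.016776) = +875.57 m/s²;  |a| = 875.57 m/s².

876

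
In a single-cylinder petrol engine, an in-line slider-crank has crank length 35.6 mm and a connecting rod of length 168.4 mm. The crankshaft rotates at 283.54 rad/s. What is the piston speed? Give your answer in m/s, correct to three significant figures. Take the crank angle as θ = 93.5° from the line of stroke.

ω = 283.5 rad/s
For an in-line slider-crank, x = r cosθ + √(L² − r² sin²θ), so v = −rω sinθ·[1 + r cosθ/√(L² − r² sin²θ)].
With r = 0.0356 m, L = 0.1684 m, θ = 93.5°: √(L² − r² sin²θ) = 0.16461 m.
v = −0.0356·283.5·0.99813·[1 + 0.0356·-0.06105/0.16461] = -9.9422 m/s.
|v| = 9.9422 m/s.

9.94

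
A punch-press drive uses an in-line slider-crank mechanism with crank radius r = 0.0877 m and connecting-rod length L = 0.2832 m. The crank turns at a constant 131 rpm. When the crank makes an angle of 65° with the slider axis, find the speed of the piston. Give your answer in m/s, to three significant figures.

ω = 2π·131/60 = 13.72 rad/s
For an in-line slider-crank, x = r cosθ + √(L² − r² sin²θ), so v = −rω sinθ·[1 + r cosθ/√(L² − r² sin²θ)].
With r = 0.0877 m, L = 0.2832 m, θ = 65°: √(L² − r² sin²θ) = 0.27182 m.
v = −0.0877·13.72·0.90631·[1 + 0.0877·0.42262/0.27182] = -1.2391 m/s.
|v| = 1.2391 m/s.

1.24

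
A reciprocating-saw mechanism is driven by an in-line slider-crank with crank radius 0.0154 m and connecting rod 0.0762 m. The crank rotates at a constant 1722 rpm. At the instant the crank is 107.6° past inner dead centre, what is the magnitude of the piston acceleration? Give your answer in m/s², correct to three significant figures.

235

ω = 2π·1722/60 = 180.3 rad/s
x(θ) = r cosθ + √(L² − r² sin²θ); with ω constant, a = ω²·d²x/dθ².
d²x/dθ² = −r cosθ − r²(cos2θ)/√u − r⁴ sin²2θ/(4u^{3/2}),  u = L² − r² sin²θ = 0.00559096 m².
Substituting r = 0.0154 m, L = 0.0762 m, θ = 107.6°: d²x/dθ² = +0.0072371 m.
a = ω²·d²x/dθ² = (180.3)²·(+0.0072371) = +235.34 m/s²;  |a| = 235.34 m/s².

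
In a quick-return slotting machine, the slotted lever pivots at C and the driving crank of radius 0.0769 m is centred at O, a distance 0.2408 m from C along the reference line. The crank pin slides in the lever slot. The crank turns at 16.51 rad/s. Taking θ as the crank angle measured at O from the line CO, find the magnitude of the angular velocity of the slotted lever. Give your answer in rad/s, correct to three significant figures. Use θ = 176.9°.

ω = 16.51 rad/s
Crank pin A relative to C: A = (d + r cosθ, r sinθ); lever angle φ = atan2(r sinθ, d + r cosθ).
Differentiating tanφ: φ̇ = rω(d cosθ + r)/(d² + r² + 2dr cosθ).
d² + r² + 2dr cosθ = |CA|² = 0.0269174 m²;  d cosθ + r = -0.16355 m.
|ω_lever| = |0.0769·16.51·-0.16355| / 0.0269174 = 7.7141 rad/s.

7.71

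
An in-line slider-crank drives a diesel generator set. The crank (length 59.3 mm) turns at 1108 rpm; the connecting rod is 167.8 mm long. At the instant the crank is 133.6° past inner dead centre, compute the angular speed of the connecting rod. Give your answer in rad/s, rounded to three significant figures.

ω = 116 rad/s (converted from 1108 rpm).
The rod makes angle φ with the slider axis where L sinφ = r sinθ; differentiating, L cosφ·φ̇ = r ω cosθ.
L cosφ = √(L² − r² sin²θ) = 0.16221 m.
|ω_rod| = r ω |cosθ| / √(L² − r² sin²θ) = 0.0593·116·0.68962/0.16221 = 29.252 rad/s.

29.3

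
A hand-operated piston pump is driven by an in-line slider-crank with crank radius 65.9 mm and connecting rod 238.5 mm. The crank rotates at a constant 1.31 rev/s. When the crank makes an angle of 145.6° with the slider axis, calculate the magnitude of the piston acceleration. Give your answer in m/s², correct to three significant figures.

ω = 2π·1.31 = 8.231 rad/s
x(θ) = r cosθ + √(L² − r² sin²θ); with ω constant, a = ω²·d²x/dθ².
d²x/dθ² = −r cosθ − r²(cos2θ)/√u − r⁴ sin²2θ/(4u^{3/2}),  u = L² − r² sin²θ = 0.0554961 m².
Substituting r = 0.0659 m, L = 0.2385 m, θ = 145.6°: d²x/dθ² = +0.047395 m.
a = ω²·d²x/dθ² = (8.231)²·(+0.047395) = +3.211 m/s²;  |a| = 3.211 m/s².

3.21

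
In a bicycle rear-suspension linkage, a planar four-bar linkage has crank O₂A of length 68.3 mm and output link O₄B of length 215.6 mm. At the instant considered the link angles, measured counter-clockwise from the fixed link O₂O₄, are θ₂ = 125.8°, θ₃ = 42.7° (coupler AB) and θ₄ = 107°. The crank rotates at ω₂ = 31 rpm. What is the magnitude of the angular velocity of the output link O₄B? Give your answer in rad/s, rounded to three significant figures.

1.13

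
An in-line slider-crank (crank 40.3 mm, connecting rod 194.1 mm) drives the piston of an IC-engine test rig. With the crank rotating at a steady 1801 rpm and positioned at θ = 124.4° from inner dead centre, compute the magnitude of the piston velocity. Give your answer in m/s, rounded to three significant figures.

ω = 2π·1801/60 = 188.6 rad/s
For an in-line slider-crank, x = r cosθ + √(L² − r² sin²θ), so v = −rω sinθ·[1 + r cosθ/√(L² − r² sin²θ)].
With r = 0.0403 m, L = 0.1941 m, θ = 124.4°: √(L² − r² sin²θ) = 0.19123 m.
v = −0.0403·188.6·0.82511·[1 + 0.0403·-0.56497/0.19123] = -5.5247 m/s.
|v| = 5.5247 m/s.

5.52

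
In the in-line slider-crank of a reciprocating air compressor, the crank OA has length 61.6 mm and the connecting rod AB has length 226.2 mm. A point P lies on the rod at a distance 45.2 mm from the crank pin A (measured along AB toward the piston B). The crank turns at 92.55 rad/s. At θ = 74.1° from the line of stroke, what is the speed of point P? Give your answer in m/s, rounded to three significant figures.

5.71

ω = 92.55 rad/s.  Crank-pin speed |V_A| = rω = 5.7011 m/s, perpendicular to OA.
Rod angle: sinφ = −(r/L) sinθ ⇒ φ = -15.183°; ω_rod = −rω cosθ/√(L²−r²sin²θ) = -7.1545 rad/s.
V_P = V_A + ω_rod × AP, with AP = 0.0452 m along the rod.
Components: V_Px = −rω sinθ − a·ω_rod·sinφ = -5.5677 m/s;  V_Py = rω cosθ + a·ω_rod·cosφ = +1.2498 m/s.
|V_P| = √(V_Px² + V_Py²) = 5.7062 m/s.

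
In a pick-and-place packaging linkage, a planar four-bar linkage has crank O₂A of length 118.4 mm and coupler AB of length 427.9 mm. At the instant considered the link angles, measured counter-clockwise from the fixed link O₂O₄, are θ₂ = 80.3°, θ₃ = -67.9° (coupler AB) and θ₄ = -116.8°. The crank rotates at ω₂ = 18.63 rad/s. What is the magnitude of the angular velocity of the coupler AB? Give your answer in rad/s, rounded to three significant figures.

ω₂ = 18.63 rad/s
Differentiating the loop-closure r₂e^{iθ₂}+r₃e^{iθ₃}=r₁+r₄e^{iθ₄} gives r₂ω₂e^{iθ₂}+r₃ω₃e^{iθ₃}=r₄ω₄e^{iθ₄}.
Eliminating the other unknown: ω₃ = r₂ω₂ sin(θ₄−θ₂) / [r₃ sin(θ₃−θ₄)].
Numerator sine = +0.29404; denominator sine = +0.75356.
Result = 0.1184·18.63·(+0.29404) / (0.4279·(+0.75356)) = +2.0115 rad/s; magnitude 2.0115 rad/s.

2.01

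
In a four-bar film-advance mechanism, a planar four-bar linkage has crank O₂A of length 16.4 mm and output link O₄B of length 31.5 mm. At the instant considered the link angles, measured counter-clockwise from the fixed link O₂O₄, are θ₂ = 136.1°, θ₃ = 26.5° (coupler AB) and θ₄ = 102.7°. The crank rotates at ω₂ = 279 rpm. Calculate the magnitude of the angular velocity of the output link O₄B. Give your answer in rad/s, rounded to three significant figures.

ω₂ = 29.22 rad/s (from 279 rpm).
Differentiating the loop-closure r₂e^{iθ₂}+r₃e^{iθ₃}=r₁+r₄e^{iθ₄} gives r₂ω₂e^{iθ₂}+r₃ω₃e^{iθ₃}=r₄ω₄e^{iθ₄}.
Eliminating the other unknown: ω₄ = r₂ω₂ sin(θ₂−θ₃) / [r₄ sin(θ₄−θ₃)].
Numerator sine = +0.94206; denominator sine = +0.97113.
Result = 0.0164·29.22·(+0.94206) / (0.0315·(+0.97113)) = +14.756 rad/s; magnitude 14.756 rad/s.

14.8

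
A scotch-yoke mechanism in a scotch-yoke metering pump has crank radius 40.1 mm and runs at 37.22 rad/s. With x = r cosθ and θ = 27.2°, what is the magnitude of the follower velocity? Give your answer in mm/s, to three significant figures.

682

ω = 37.22 rad/s
x = r cosθ ⇒ ẋ = −rω sinθ.
|v| = rω|sinθ| = 0.0401·37.22·|sin 27.2°| = 0.68223 m/s = 682.23 mm/s.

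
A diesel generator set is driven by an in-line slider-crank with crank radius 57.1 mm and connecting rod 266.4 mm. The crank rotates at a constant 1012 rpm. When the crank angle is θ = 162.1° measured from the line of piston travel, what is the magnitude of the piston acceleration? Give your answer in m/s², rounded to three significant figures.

ω = 2π·1012/60 = 106 rad/s
x(θ) = r cosθ + √(L² − r² sin²θ); with ω constant, a = ω²·d²x/dθ².
d²x/dθ² = −r cosθ − r²(cos2θ)/√u − r⁴ sin²2θ/(4u^{3/2}),  u = L² − r² sin²θ = 0.070661 m².
Substituting r = 0.0571 m, L = 0.2664 m, θ = 162.1°: d²x/dθ² = +0.04434 m.
a = ω²·d²x/dθ² = (106)²·(+0.04434) = +497.98 m/s²;  |a| = 497.98 m/s².

498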